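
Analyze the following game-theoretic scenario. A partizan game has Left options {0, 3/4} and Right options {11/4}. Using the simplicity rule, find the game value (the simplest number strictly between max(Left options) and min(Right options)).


Left options: {0, 3/4}, max = 3/4
Right options: {11/4}, min = 11/4
All options are numbers and max(Left) < min(Right), so by the simplicity theorem the value is the simplest (earliest-born) number strictly between 3/4 and 11/4.
Integers 1 through 2 all lie strictly between 3/4 and 11/4.
Among integers, the simplest (lowest birthday = smallest |n|; 0 is born on day 0, +-n on day n) is 1.
No non-integer in the interval can be simpler: if x is a non-integer in the interval, then floor(x) or ceil(x) also lies in the interval (the interval contains an integer), and both are proper prefixes of x's sign expansion, i.e. born earlier. So the game value is 1.
Game value = 1

1


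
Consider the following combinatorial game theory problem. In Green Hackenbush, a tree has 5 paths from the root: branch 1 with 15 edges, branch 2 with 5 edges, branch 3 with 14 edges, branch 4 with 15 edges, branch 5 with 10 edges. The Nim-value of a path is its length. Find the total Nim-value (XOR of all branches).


The tree has 5 branches from the ground vertex.
In Green Hackenbush, the Nim-value of a simple path of length k is k.
Branch 1: length 15, Nim-value = 15
Branch 2: length 5, Nim-value = 5
Branch 3: length 14, Nim-value = 14
Branch 4: length 15, Nim-value = 15
Branch 5: length 10, Nim-value = 10
Total Nim-value = XOR of all branch values:
0 XOR 15 = 15
15 XOR 5 = 10
10 XOR 14 = 4
4 XOR 15 = 11
11 XOR 10 = 1
Nim-value of the tree = 1

1


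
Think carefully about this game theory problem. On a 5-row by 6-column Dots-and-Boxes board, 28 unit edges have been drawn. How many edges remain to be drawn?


Grid: 5 x 6 boxes, i.e. 6 rows and 7 columns of dots.
Horizontal edges: (rows + 1) * cols = 6 * 6 = 36
Vertical edges: rows * (cols + 1) = 5 * 7 = 35
Total edges: 36 + 35 = 71
Edges drawn: 28
Remaining: 71 - 28 = 43

43


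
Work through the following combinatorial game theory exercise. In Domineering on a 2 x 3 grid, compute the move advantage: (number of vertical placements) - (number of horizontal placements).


Board is 2 x 3 (rows x cols).
Left (vertical) placements: (rows-1) * cols = 1 * 3 = 3
Right (horizontal) placements: rows * (cols-1) = 2 * 2 = 4
Advantage = Left - Right = 3 - 4 = -1

-1


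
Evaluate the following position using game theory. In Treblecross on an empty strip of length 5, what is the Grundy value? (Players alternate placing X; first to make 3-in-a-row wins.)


Treblecross: place X on empty cells; 3-in-a-row wins.
Playing within two cells of an existing X lets the opponent win at once, so sensible play treats the cells i-2..i+2 around each X as dead. The player left with no safe cell loses, so this is a normal-play take-away game on strips of safe cells.
Placing X at cell i (0-indexed) of a strip of k safe cells leaves independent strips of sizes max(0, i-2) and max(0, k-i-3). Hence G(k) = mex{ G(max(0,i-2)) XOR G(max(0,k-i-3)) : 0 <= i < k }, with G(0) = 0.
G(1): splits (0,0):0^0=0 -> mex({0}) = 1
G(2): splits (0,0):0^0=0 -> mex({0}) = 1
G(3): splits (0,0):0^0=0 -> mex({0}) = 1
G(4): splits (0,1):0^1=1 (0,0):0^0=0 -> mex({0, 1}) = 2
G(5): splits (0,2):0^1=1 (0,1):0^1=1 (0,0):0^0=0 -> mex({0, 1}) = 2
Therefore G(5) = 2.

2


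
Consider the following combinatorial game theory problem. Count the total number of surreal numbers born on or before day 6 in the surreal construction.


Day 0: {|} = 0 is born. Count = 1.
Day n: the number of surreal numbers born by day n is 2^(n+1) - 1.
By day 0: 2^1 - 1 = 1
By day 1: 2^2 - 1 = 3
By day 2: 2^3 - 1 = 7
By day 3: 2^4 - 1 = 15
By day 4: 2^5 - 1 = 31
By day 5: 2^6 - 1 = 63
By day 6: 2^7 - 1 = 127
By day 6: 127 surreal numbers.

127


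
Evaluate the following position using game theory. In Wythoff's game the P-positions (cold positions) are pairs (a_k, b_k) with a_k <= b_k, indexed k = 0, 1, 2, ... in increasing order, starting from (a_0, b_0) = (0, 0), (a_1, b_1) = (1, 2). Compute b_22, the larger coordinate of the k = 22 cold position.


By Wythoff's theorem, a_k = floor(k * phi) and b_k = floor(k * phi^2) = a_k + k, where phi = (1 + sqrt(5))/2 is the golden ratio.
phi = (1 + sqrt(5))/2 = 1.618034
phi^2 = phi + 1 = 2.618034
k = 22
k * phi^2 = 22 * 2.618034 = 57.596748
b_22 = floor(k * phi^2) = 57 (check: a_22 + k = 35 + 22 = 57)

57


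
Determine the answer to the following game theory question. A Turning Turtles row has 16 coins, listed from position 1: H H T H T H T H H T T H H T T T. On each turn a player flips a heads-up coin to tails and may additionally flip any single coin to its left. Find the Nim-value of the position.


Coins: H H T H T H T H H T T H H T T T
Key fact: a single head at position k behaves exactly like a Nim heap of size k (turning it to T and optionally flipping a coin at j < k corresponds to moving the heap from k to j, or to 0), and heads combine as a disjunctive sum (two heads at the same place would cancel, matching j XOR j = 0). So the Nim-value is the XOR of the 1-indexed positions of the heads.
Face-up positions (1-indexed): [1, 2, 4, 6, 8, 9, 12, 13]
XOR 0 with 1: 0 XOR 1 = 1
XOR 1 with 2: 1 XOR 2 = 3
XOR 3 with 4: 3 XOR 4 = 7
XOR 7 with 6: 7 XOR 6 = 1
XOR 1 with 8: 1 XOR 8 = 9
XOR 9 with 9: 9 XOR 9 = 0
XOR 0 with 12: 0 XOR 12 = 12
XOR 12 with 13: 12 XOR 13 = 1
Nim-value = 1

1


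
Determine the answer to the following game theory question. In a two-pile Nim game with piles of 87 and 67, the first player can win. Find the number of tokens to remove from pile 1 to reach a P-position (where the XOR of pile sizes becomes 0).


Piles: 87 and 67
Current XOR: 87 XOR 67 = 20 (non-zero, so this is an N-position).
To make the XOR zero, we need to find a move that balances the piles.
For pile 1 (size 87): target = 87 XOR 20 = 67
We reduce pile 1 from 87 to 67.
Tokens removed: 87 - 67 = 20
Verification: 67 XOR 67 = 0

20


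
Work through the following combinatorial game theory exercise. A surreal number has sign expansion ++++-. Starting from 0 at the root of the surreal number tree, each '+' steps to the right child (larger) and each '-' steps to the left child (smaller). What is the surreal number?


Sign expansion: ++++-
Rule: track bounds (lo, hi), initially (-inf, +inf). On '+', the current value becomes lo and we move to the simplest number in (value, hi): value + 1 if hi = +inf, otherwise the midpoint (value + hi)/2. On '-', the current value becomes hi and we move to value - 1 if lo = -inf, otherwise the midpoint (lo + value)/2.
Start at 0.
Step 1: sign = +, move right. Bounds: (0, +inf). Value = 1
Step 2: sign = +, move right. Bounds: (1, +inf). Value = 2
Step 3: sign = +, move right. Bounds: (2, +inf). Value = 3
Step 4: sign = +, move right. Bounds: (3, +inf). Value = 4
Step 5: sign = -, move left. Bounds: (3, 4). Value = 7/2
The surreal number with sign expansion ++++- is 7/2.

7/2


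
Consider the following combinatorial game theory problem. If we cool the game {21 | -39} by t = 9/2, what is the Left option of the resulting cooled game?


Original game: {21 | -39} (a switch {a | b} with a > b).
Cooling by t (for t below the temperature (a - b)/2 = 30) taxes each move by t: {a | b} cooled by t is {a - t | b + t}.
Cooling amount: t = 9/2
Cooled Left option: 21 - 9/2 = 33/2
Cooled Right option: -39 + 9/2 = -69/2
Cooled game: {33/2 | -69/2}
Left option = 33/2

33/2


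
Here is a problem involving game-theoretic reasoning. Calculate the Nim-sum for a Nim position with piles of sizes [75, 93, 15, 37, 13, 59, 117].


We need the XOR (exclusive or) of all pile sizes.
After XOR-ing pile 1 (size 75): 0 XOR 75 = 75
After XOR-ing pile 2 (size 93): 75 XOR 93 = 22
After XOR-ing pile 3 (size 15): 22 XOR 15 = 25
After XOR-ing pile 4 (size 37): 25 XOR 37 = 60
After XOR-ing pile 5 (size 13): 60 XOR 13 = 49
After XOR-ing pile 6 (size 59): 49 XOR 59 = 10
After XOR-ing pile 7 (size 117): 10 XOR 117 = 127
The Nim-value of this position is 127.

127


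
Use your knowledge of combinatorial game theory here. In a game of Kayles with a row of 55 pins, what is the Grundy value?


Kayles: a move removes 1 or 2 adjacent pins from a contiguous row.
Removing pins from a row of k leaves two independent rows (a, b) with a + b = k - 1 (one pin) or a + b = k - 2 (two pins); an end removal gives a = 0.
By Sprague-Grundy, G(k) = mex{ G(a) XOR G(b) } over all these splits. G(0) = 0.
G(1): splits (0,0):0^0=0 -> mex({0}) = 1
G(2): splits (0,1):0^1=1 (0,0):0^0=0 -> mex({0, 1}) = 2
G(3): splits (0,2):0^2=2 (1,1):1^1=0 (0,1):0^1=1 -> mex({0, 1, 2}) = 3
G(4): splits (0,3):0^3=3 (1,2):1^2=3 (0,2):0^2=2 (1,1):1^1=0 -> mex({0, 2, 3}) = 1
G(5): splits (0,4):0^1=1 (1,3):1^3=2 (2,2):2^2=0 (0,3):0^3=3 (1,2):1^2=3 -> mex({0, 1, 2, 3}) = 4
G(6) = mex({0, 1, 2, 4}) = 3
G(7) = mex({0, 1, 3, 4, 5}) = 2
G(8) = mex({0, 2, 3, 5, 6}) = 1
G(9) = mex({0, 1, 2, 3, 6, 7}) = 4
G(10) = mex({0, 1, 3, 4, 5, 7}) = 2
G(11) = mex({0, 1, 2, 3, 4, 5}) = 6
G(12) = mex({0, 1, 2, 3, 5, 6, 7}) = 4
G(13) = mex({0, 2, 3, 4, 6, 7}) = 1
G(14) = mex({0, 1, 4, 5, 6, 7}) = 2
G(15) = mex({0, 1, 2, 3, 4, 5, 6}) = 7
G(16) = mex({0, 2, 3, 5, 6, 7}) = 1
G(17) = mex({0, 1, 2, 3, 5, 6, 7}) = 4
G(18) = mex({0, 1, 2, 4, 5, 6}) = 3
G(19) = mex({0, 1, 3, 4, 5, 7}) = 2
G(20) = mex({0, 2, 3, 4, 5, 6, 7}) = 1
G(21) = mex({0, 1, 2, 3, 5, 6, 7}) = 4
G(22) = mex({0, 1, 2, 3, 4, 5, 7}) = 6
G(23) = mex({0, 1, 2, 3, 4, 5, 6}) = 7
G(24) = mex({0, 1, 2, 3, 5, 6, 7}) = 4
G(25) = mex({0, 2, 3, 4, 6, 7}) = 1
G(26) = mex({0, 1, 3, 4, 5, 6, 7}) = 2
G(27) = mex({0, 1, 2, 3, 4, 5, 6, 7}) = 8
G(28) = mex({0, 1, 2, 3, 4, 6, 7, 8}) = 5
G(29) = mex({0, 1, 2, 3, 5, 6, 7, 8, 9}) = 4
G(30) = mex({0, 1, 2, 3, 4, 5, 6, 9, 10}) = 7
G(31) = mex({0, 1, 3, 4, 5, 7, 10, 11}) = 2
G(32) = mex({0, 2, 3, 4, 5, 6, 7, 9, 11}) = 1
G(33) = mex({0, 1, 2, 3, 4, 5, 6, 7, 9, 12}) = 8
G(34) = mex({0, 1, 2, 3, 4, 5, 7, 8, 11, 12}) = 6
G(35) = mex({0, 1, 2, 3, 4, 5, 6, 8, 9, 10, 11}) = 7
G(36) = mex({0, 1, 2, 3, 5, 6, 7, 9, 10}) = 4
G(37) = mex({0, 2, 3, 4, 6, 7, 9, 10, 11, 12}) = 1
G(38) = mex({0, 1, 3, 4, 5, 6, 7, 9, 10, 11, 12}) = 2
G(39) = mex({0, 1, 2, 4, 5, 6, 7, 9, 10, 12, 14}) = 3
G(40) = mex({0, 2, 3, 4, 6, 7, 11, 12, 14}) = 1
G(41) = mex({0, 1, 2, 3, 5, 6, 7, 9, 10, 11, 12}) = 4
G(42) = mex({0, 1, 2, 3, 4, 5, 6, 9, 10}) = 7
G(43) = mex({0, 1, 3, 4, 5, 7, 9, 10, 12, 15}) = 2
G(44) = mex({0, 2, 3, 4, 5, 6, 7, 9, 10, 12, 15}) = 1
G(45) = mex({0, 1, 2, 3, 4, 5, 6, 7, 9, 10, 12, 14}) = 8
G(46) = mex({0, 1, 3, 4, 5, 7, 8, 11, 12, 14}) = 2
G(47) = mex({0, 1, 2, 3, 4, 5, 6, 8, 9, 10, 11, 12}) = 7
G(48) = mex({0, 1, 2, 3, 5, 6, 7, 9, 10}) = 4
G(49) = mex({0, 2, 3, 4, 6, 7, 9, 10, 11, 12, 15}) = 1
G(50) = mex({0, 1, 4, 5, 6, 7, 9, 11, 12, 14, 15}) = 2
G(51) = mex({0, 1, 2, 3, 4, 5, 6, 7, 9, 12, 14, 15}) = 8
G(52) = mex({0, 2, 3, 4, 5, 6, 7, 8, 11, 12, 15}) = 1
G(53) = mex({0, 1, 2, 3, 5, 6, 7, 8, 9, 10, 11, 12}) = 4
G(54) = mex({0, 1, 2, 3, 4, 5, 6, 9, 10}) = 7
G(55) = mex({0, 1, 3, 4, 5, 7, 9, 10, 11, 12}) = 2
Therefore G(55) = 2.

2


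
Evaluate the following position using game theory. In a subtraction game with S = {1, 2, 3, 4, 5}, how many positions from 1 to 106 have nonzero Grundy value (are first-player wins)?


Subtraction set S = {1, 2, 3, 4, 5}, so G(n) = n mod 6.
G(n) = 0 when n is a multiple of 6.
Multiples of 6 in [1, 106]: 17
N-positions (nonzero Grundy) = 106 - 17 = 89

89


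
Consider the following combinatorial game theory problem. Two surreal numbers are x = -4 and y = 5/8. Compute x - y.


x = -4, y = 5/8
Converting to common denominator: 8
x = -32/8, y = 5/8
x - y = -4 - 5/8 = -37/8

-37/8


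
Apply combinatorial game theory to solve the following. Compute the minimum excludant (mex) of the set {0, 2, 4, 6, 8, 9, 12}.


Set = {0, 2, 4, 6, 8, 9, 12}
0 is in the set.
1 is NOT in the set. This is the mex.
mex = 1

1


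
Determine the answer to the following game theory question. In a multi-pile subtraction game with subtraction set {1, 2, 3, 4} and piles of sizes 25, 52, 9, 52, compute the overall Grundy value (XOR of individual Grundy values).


Subtraction set: {1, 2, 3, 4}
For this subtraction set, G(n) = n mod 5 (period = max + 1 = 5).
Pile 1 (size 25): G(25) = 25 mod 5 = 0
Pile 2 (size 52): G(52) = 52 mod 5 = 2
Pile 3 (size 9): G(9) = 9 mod 5 = 4
Pile 4 (size 52): G(52) = 52 mod 5 = 2
Total Grundy value = XOR of all: 0 XOR 2 XOR 4 XOR 2 = 4

4


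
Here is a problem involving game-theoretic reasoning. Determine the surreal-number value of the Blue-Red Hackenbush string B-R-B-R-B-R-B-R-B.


Edges (from ground): B-R-B-R-B-R-B-R-B
By Berlekamp's sign-expansion rule, a Blue-Red Hackenbush stalk has the value of the surreal number whose sign sequence is the edge sequence with B -> + and R -> -.
Sign sequence: +-+-+-+-+
Trace the sign expansion in the surreal number tree, starting from 0:
Edge 1: B (sign +) -> bounds (0, +inf), value = 1
Edge 2: R (sign -) -> bounds (0, 1), value = 1/2
Edge 3: B (sign +) -> bounds (1/2, 1), value = 3/4
Edge 4: R (sign -) -> bounds (1/2, 3/4), value = 5/8
Edge 5: B (sign +) -> bounds (5/8, 3/4), value = 11/16
Edge 6: R (sign -) -> bounds (5/8, 11/16), value = 21/32
Edge 7: B (sign +) -> bounds (21/32, 11/16), value = 43/64
Edge 8: R (sign -) -> bounds (21/32, 43/64), value = 85/128
Edge 9: B (sign +) -> bounds (85/128, 43/64), value = 171/256
Game value = 171/256

171/256


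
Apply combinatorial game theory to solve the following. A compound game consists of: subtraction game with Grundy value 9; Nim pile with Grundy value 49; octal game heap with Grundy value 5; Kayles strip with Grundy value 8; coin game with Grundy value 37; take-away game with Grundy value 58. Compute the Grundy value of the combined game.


By the Sprague-Grundy theorem, the Grundy value of a sum of games is the XOR of individual Grundy values.
subtraction game: Grundy value = 9. Running XOR: 0 XOR 9 = 9
Nim pile: Grundy value = 49. Running XOR: 9 XOR 49 = 56
octal game heap: Grundy value = 5. Running XOR: 56 XOR 5 = 61
Kayles strip: Grundy value = 8. Running XOR: 61 XOR 8 = 53
coin game: Grundy value = 37. Running XOR: 53 XOR 37 = 16
take-away game: Grundy value = 58. Running XOR: 16 XOR 58 = 42
The combined Grundy value is 42.

42


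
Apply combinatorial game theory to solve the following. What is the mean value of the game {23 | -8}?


Game = {23 | -8}, a switch {a | b} with numbers a > b.
Its thermograph has left wall a - t and right wall b + t, which meet at t = (a - b)/2, where both equal (a + b)/2. So the mast (mean value) is at (a + b)/2.
Mean = (23 + (-8))/2 = 15/2 = 15/2

15/2


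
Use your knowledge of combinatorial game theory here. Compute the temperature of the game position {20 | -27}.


The game is {20 | -27}, a switch {a | b} with numbers a > b.
Cooling {a | b} by t gives {a - t | b + t}, which stops being hot when a - t = b + t, i.e. at t = (a - b)/2. So the temperature of a switch is (a - b)/2.
Temperature = (Left option - Right option) / 2
= (20 - (-27)) / 2
= 47 / 2
= 47/2

47/2


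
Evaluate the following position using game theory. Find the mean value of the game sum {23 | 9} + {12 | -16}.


G1 = {23 | 9}, G2 = {12 | -16}
Each is a switch {a | b} with numbers a > b; its mean value is (a + b)/2, and mean value is additive over game sums: m(G1 + G2) = m(G1) + m(G2).
Mean of G1 = (23 + (9))/2 = 32/2 = 16
Mean of G2 = (12 + (-16))/2 = -4/2 = -2
Mean of G1 + G2 = 16 + -2 = 14

14


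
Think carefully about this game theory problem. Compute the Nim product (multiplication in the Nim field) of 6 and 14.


Nim multiplication is bilinear over XOR: (u XOR v) * w = (u*w) XOR (v*w).
So we split each operand into its bit components and XOR the pairwise Nim products.
6 = 2 + 4 (as XOR of powers of 2).
14 = 2 + 4 + 8 (as XOR of powers of 2).
Using the standard Nim-product table on single bits:
  2*2 = 3,   2*4 = 8,   2*8 = 12,
  4*4 = 6,   4*8 = 11,  8*8 = 13,
and  1*x = x (identity), k*l = l*k (commutative).
Pairwise Nim products:
  2 * 2 = 3
  2 * 4 = 8
  2 * 8 = 12
  4 * 2 = 8
  4 * 4 = 6
  4 * 8 = 11
XOR them: 3 XOR 8 XOR 12 XOR 8 XOR 6 XOR 11 = 2.
Result: 6 * 14 = 2 (in Nim).

2


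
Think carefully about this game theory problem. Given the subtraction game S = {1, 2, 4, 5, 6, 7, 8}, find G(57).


The subtraction set is S = {1, 2, 4, 5, 6, 7, 8}.
G(k) = mex{ G(k - s) : s in S, s <= k }. We compute iteratively: G(0) = 0.
G(1) = mex({0}) = 1
G(2) = mex({0, 1}) = 2
G(3) = mex({1, 2}) = 0
G(4) = mex({0, 2}) = 1
G(5) = mex({0, 1}) = 2
G(6) = mex({0, 1, 2}) = 3
G(7) = mex({0, 1, 2, 3}) = 4
G(8) = mex({0, 1, 2, 3, 4}) = 5
G(9) = mex({0, 1, 2, 4, 5}) = 3
G(10) = mex({0, 1, 2, 3, 5}) = 4
G(11) = mex({0, 1, 2, 3, 4}) = 5
G(12) = mex({1, 2, 3, 4, 5}) = 0
G(13) = mex({0, 2, 3, 4, 5}) = 1
G(14) = mex({0, 1, 3, 4, 5}) = 2
G(15) = mex({1, 2, 3, 4, 5}) = 0
G(16) = mex({0, 2, 3, 4, 5}) = 1
G(17) = mex({0, 1, 3, 4, 5}) = 2
G(18) = mex({0, 1, 2, 4, 5}) = 3
G(19) = mex({0, 1, 2, 3, 5}) = 4
Observe that G(12)..G(19) = 0, 1, 2, 0, 1, 2, 3, 4 repeats G(0)..G(7) = 0, 1, 2, 0, 1, 2, 3, 4.
For k >= max(S) = 8, G(k) is determined by the previous 8 values G(k-8)..G(k-1); a window of 8 consecutive values has recurred shifted by 12, so by induction G(k + 12) = G(k) for all k >= 0: the sequence is periodic from the start with period 12.
One period: G(0..11) = 0, 1, 2, 0, 1, 2, 3, 4, 5, 3, 4, 5.
57 mod 12 = 9, so G(57) = G(9) = 3.

3


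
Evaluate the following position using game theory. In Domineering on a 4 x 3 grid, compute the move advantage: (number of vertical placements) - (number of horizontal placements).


Board is 4 x 3 (rows x cols).
Left (vertical) placements: (rows-1) * cols = 3 * 3 = 9
Right (horizontal) placements: rows * (cols-1) = 4 * 2 = 8
Advantage = Left - Right = 9 - 8 = 1

1


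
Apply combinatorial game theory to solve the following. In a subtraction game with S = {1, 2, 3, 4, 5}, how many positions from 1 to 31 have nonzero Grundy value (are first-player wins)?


Subtraction set S = {1, 2, 3, 4, 5}, so G(n) = n mod 6.
G(n) = 0 when n is a multiple of 6.
Multiples of 6 in [1, 31]: 5
N-positions (nonzero Grundy) = 31 - 5 = 26

26


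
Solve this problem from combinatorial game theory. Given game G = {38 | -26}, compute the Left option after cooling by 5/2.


Original game: {38 | -26} (a switch {a | b} with a > b).
Cooling by t (for t below the temperature (a - b)/2 = 32) taxes each move by t: {a | b} cooled by t is {a - t | b + t}.
Cooling amount: t = 5/2
Cooled Left option: 38 - 5/2 = 71/2
Cooled Right option: -26 + 5/2 = -47/2
Cooled game: {71/2 | -47/2}
Left option = 71/2

71/2


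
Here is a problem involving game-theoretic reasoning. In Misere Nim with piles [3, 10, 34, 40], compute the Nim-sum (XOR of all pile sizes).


We need the XOR (exclusive or) of all pile sizes.
After XOR-ing pile 1 (size 3): 0 XOR 3 = 3
After XOR-ing pile 2 (size 10): 3 XOR 10 = 9
After XOR-ing pile 3 (size 34): 9 XOR 34 = 43
After XOR-ing pile 4 (size 40): 43 XOR 40 = 3
The Nim-value of this position is 3.

3


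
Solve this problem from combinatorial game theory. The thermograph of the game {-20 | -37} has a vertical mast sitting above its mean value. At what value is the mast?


Game = {-20 | -37}, a switch {a | b} with numbers a > b.
Its thermograph has left wall a - t and right wall b + t, which meet at t = (a - b)/2, where both equal (a + b)/2. So the mast (mean value) is at (a + b)/2.
Mean = (-20 + (-37))/2 = -57/2 = -57/2

-57/2


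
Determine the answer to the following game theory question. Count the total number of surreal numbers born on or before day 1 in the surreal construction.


Day 0: {|} = 0 is born. Count = 1.
Day n: the number of surreal numbers born by day n is 2^(n+1) - 1.
By day 0: 2^1 - 1 = 1
By day 1: 2^2 - 1 = 3
By day 1: 3 surreal numbers.

3


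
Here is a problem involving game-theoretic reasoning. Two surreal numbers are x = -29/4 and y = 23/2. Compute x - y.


x = -29/4, y = 23/2
Converting to common denominator: 4
x = -29/4, y = 46/4
x - y = -29/4 - 23/2 = -75/4

-75/4


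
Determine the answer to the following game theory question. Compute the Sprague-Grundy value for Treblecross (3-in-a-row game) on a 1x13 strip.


Treblecross: place X on empty cells; 3-in-a-row wins.
Playing within two cells of an existing X lets the opponent win at once, so sensible play treats the cells i-2..i+2 around each X as dead. The player left with no safe cell loses, so this is a normal-play take-away game on strips of safe cells.
Placing X at cell i (0-indexed) of a strip of k safe cells leaves independent strips of sizes max(0, i-2) and max(0, k-i-3). Hence G(k) = mex{ G(max(0,i-2)) XOR G(max(0,k-i-3)) : 0 <= i < k }, with G(0) = 0.
G(1): splits (0,0):0^0=0 -> mex({0}) = 1
G(2): splits (0,0):0^0=0 -> mex({0}) = 1
G(3): splits (0,0):0^0=0 -> mex({0}) = 1
G(4): splits (0,1):0^1=1 (0,0):0^0=0 -> mex({0, 1}) = 2
G(5): splits (0,2):0^1=1 (0,1):0^1=1 (0,0):0^0=0 -> mex({0, 1}) = 2
G(6) = mex({1}) = 0
G(7) = mex({0, 1, 2}) = 3
G(8) = mex({0, 1, 2}) = 3
G(9) = mex({0, 2}) = 1
G(10) = mex({0, 2, 3}) = 1
G(11) = mex({0, 3}) = 1
G(12) = mex({1, 3}) = 0
G(13) = mex({0, 1, 2, 3}) = 4
Therefore G(13) = 4.

4


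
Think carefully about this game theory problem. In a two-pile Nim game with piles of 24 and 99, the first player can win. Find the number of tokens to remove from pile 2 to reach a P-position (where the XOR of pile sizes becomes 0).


Piles: 24 and 99
Current XOR: 24 XOR 99 = 123 (non-zero, so this is an N-position).
To make the XOR zero, we need to find a move that balances the piles.
For pile 2 (size 99): target = 99 XOR 123 = 24
We reduce pile 2 from 99 to 24.
Tokens removed: 99 - 24 = 75
Verification: 24 XOR 24 = 0

75


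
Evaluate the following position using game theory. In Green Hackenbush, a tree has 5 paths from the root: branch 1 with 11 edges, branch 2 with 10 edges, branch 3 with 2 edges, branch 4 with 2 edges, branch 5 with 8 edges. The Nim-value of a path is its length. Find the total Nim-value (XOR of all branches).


The tree has 5 branches from the ground vertex.
In Green Hackenbush, the Nim-value of a simple path of length k is k.
Branch 1: length 11, Nim-value = 11
Branch 2: length 10, Nim-value = 10
Branch 3: length 2, Nim-value = 2
Branch 4: length 2, Nim-value = 2
Branch 5: length 8, Nim-value = 8
Total Nim-value = XOR of all branch values:
0 XOR 11 = 11
11 XOR 10 = 1
1 XOR 2 = 3
3 XOR 2 = 1
1 XOR 8 = 9
Nim-value of the tree = 9

9


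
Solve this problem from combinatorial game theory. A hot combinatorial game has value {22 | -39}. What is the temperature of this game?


The game is {22 | -39}, a switch {a | b} with numbers a > b.
Cooling {a | b} by t gives {a - t | b + t}, which stops being hot when a - t = b + t, i.e. at t = (a - b)/2. So the temperature of a switch is (a - b)/2.
Temperature = (Left option - Right option) / 2
= (22 - (-39)) / 2
= 61 / 2
= 61/2

61/2


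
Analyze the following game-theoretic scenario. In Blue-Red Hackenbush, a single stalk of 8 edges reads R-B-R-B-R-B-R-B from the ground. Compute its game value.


Edges (from ground): R-B-R-B-R-B-R-B
By Berlekamp's sign-expansion rule, a Blue-Red Hackenbush stalk has the value of the surreal number whose sign sequence is the edge sequence with B -> + and R -> -.
Sign sequence: -+-+-+-+
Trace the sign expansion in the surreal number tree, starting from 0:
Edge 1: R (sign -) -> bounds (-inf, 0), value = -1
Edge 2: B (sign +) -> bounds (-1, 0), value = -1/2
Edge 3: R (sign -) -> bounds (-1, -1/2), value = -3/4
Edge 4: B (sign +) -> bounds (-3/4, -1/2), value = -5/8
Edge 5: R (sign -) -> bounds (-3/4, -5/8), value = -11/16
Edge 6: B (sign +) -> bounds (-11/16, -5/8), value = -21/32
Edge 7: R (sign -) -> bounds (-11/16, -21/32), value = -43/64
Edge 8: B (sign +) -> bounds (-43/64, -21/32), value = -85/128
Game value = -85/128

-85/128


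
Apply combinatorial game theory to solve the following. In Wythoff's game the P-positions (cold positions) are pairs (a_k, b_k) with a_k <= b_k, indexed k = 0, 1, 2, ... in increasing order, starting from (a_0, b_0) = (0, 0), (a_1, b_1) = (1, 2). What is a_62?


By Wythoff's theorem, a_k = floor(k * phi) and b_k = floor(k * phi^2) = a_k + k, where phi = (1 + sqrt(5))/2 is the golden ratio.
phi = (1 + sqrt(5))/2 = 1.618034
k = 62
k * phi = 62 * 1.618034 = 100.318107
a_62 = floor(k * phi) = 100

100


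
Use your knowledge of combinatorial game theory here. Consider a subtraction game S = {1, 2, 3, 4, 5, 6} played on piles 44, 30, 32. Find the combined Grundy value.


Subtraction set: {1, 2, 3, 4, 5, 6}
For this subtraction set, G(n) = n mod 7 (period = max + 1 = 7).
Pile 1 (size 44): G(44) = 44 mod 7 = 2
Pile 2 (size 30): G(30) = 30 mod 7 = 2
Pile 3 (size 32): G(32) = 32 mod 7 = 4
Total Grundy value = XOR of all: 2 XOR 2 XOR 4 = 4

4


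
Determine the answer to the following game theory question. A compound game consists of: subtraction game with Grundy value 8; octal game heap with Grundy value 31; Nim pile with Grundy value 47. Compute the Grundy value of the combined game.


By the Sprague-Grundy theorem, the Grundy value of a sum of games is the XOR of individual Grundy values.
subtraction game: Grundy value = 8. Running XOR: 0 XOR 8 = 8
octal game heap: Grundy value = 31. Running XOR: 8 XOR 31 = 23
Nim pile: Grundy value = 47. Running XOR: 23 XOR 47 = 56
The combined Grundy value is 56.

56


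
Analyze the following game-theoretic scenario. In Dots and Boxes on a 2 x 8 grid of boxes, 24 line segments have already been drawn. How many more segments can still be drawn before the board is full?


Grid: 2 x 8 boxes, i.e. 3 rows and 9 columns of dots.
Horizontal edges: (rows + 1) * cols = 3 * 8 = 24
Vertical edges: rows * (cols + 1) = 2 * 9 = 18
Total edges: 24 + 18 = 42
Edges drawn: 24
Remaining: 42 - 24 = 18

18


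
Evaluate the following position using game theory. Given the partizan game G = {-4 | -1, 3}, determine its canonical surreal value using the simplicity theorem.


Left options: {-4}, max = -4
Right options: {-1, 3}, min = -1
All options are numbers and max(Left) < min(Right), so by the simplicity theorem the value is the simplest (earliest-born) number strictly between -4 and -1.
Integers -3 through -2 all lie strictly between -4 and -1.
Among integers, the simplest (lowest birthday = smallest |n|; 0 is born on day 0, +-n on day n) is -2.
No non-integer in the interval can be simpler: if x is a non-integer in the interval, then floor(x) or ceil(x) also lies in the interval (the interval contains an integer), and both are proper prefixes of x's sign expansion, i.e. born earlier. So the game value is -2.
Game value = -2

-2


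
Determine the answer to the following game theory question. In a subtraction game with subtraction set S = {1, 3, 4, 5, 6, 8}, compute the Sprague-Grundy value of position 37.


The subtraction set is S = {1, 3, 4, 5, 6, 8}.
G(k) = mex{ G(k - s) : s in S, s <= k }. We compute iteratively: G(0) = 0.
G(1) = mex({0}) = 1
G(2) = mex({1}) = 0
G(3) = mex({0}) = 1
G(4) = mex({0, 1}) = 2
G(5) = mex({0, 1, 2}) = 3
G(6) = mex({0, 1, 3}) = 2
G(7) = mex({0, 1, 2}) = 3
G(8) = mex({0, 1, 2, 3}) = 4
G(9) = mex({1, 2, 3, 4}) = 0
G(10) = mex({0, 2, 3}) = 1
G(11) = mex({1, 2, 3, 4}) = 0
G(12) = mex({0, 2, 3, 4}) = 1
G(13) = mex({0, 1, 3, 4}) = 2
G(14) = mex({0, 1, 2, 4}) = 3
G(15) = mex({0, 1, 3}) = 2
G(16) = mex({0, 1, 2, 4}) = 3
Observe that G(9)..G(16) = 0, 1, 0, 1, 2, 3, 2, 3 repeats G(0)..G(7) = 0, 1, 0, 1, 2, 3, 2, 3.
For k >= max(S) = 8, G(k) is determined by the previous 8 values G(k-8)..G(k-1); a window of 8 consecutive values has recurred shifted by 9, so by induction G(k + 9) = G(k) for all k >= 0: the sequence is periodic from the start with period 9.
One period: G(0..8) = 0, 1, 0, 1, 2, 3, 2, 3, 4.
37 mod 9 = 1, so G(37) = G(1) = 1.

1


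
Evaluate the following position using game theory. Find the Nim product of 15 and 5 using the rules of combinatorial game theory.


Nim multiplication is bilinear over XOR: (u XOR v) * w = (u*w) XOR (v*w).
So we split each operand into its bit components and XOR the pairwise Nim products.
15 = 1 + 2 + 4 + 8 (as XOR of powers of 2).
5 = 1 + 4 (as XOR of powers of 2).
Using the standard Nim-product table on single bits:
  2*2 = 3,   2*4 = 8,   2*8 = 12,
  4*4 = 6,   4*8 = 11,  8*8 = 13,
and  1*x = x (identity), k*l = l*k (commutative).
Pairwise Nim products:
  1 * 1 = 1
  1 * 4 = 4
  2 * 1 = 2
  2 * 4 = 8
  4 * 1 = 4
  4 * 4 = 6
  8 * 1 = 8
  8 * 4 = 11
XOR them: 1 XOR 4 XOR 2 XOR 8 XOR 4 XOR 6 XOR 8 XOR 11 = 14.
Result: 15 * 5 = 14 (in Nim).

14


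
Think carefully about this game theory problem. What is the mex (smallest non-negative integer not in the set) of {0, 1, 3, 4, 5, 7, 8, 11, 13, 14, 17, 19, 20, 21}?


Set = {0, 1, 3, 4, 5, 7, 8, 11, 13, 14, 17, 19, 20, 21}
0 is in the set.
1 is in the set.
2 is NOT in the set. This is the mex.
mex = 2

2


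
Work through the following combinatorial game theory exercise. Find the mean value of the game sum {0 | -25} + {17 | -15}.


G1 = {0 | -25}, G2 = {17 | -15}
Each is a switch {a | b} with numbers a > b; its mean value is (a + b)/2, and mean value is additive over game sums: m(G1 + G2) = m(G1) + m(G2).
Mean of G1 = (0 + (-25))/2 = -25/2 = -25/2
Mean of G2 = (17 + (-15))/2 = 2/2 = 1
Mean of G1 + G2 = -25/2 + 1 = -23/2

-23/2


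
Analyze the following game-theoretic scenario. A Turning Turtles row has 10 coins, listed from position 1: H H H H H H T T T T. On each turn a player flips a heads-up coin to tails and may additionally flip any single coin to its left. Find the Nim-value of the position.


Coins: H H H H H H T T T T
Key fact: a single head at position k behaves exactly like a Nim heap of size k (turning it to T and optionally flipping a coin at j < k corresponds to moving the heap from k to j, or to 0), and heads combine as a disjunctive sum (two heads at the same place would cancel, matching j XOR j = 0). So the Nim-value is the XOR of the 1-indexed positions of the heads.
Face-up positions (1-indexed): [1, 2, 3, 4, 5, 6]
XOR 0 with 1: 0 XOR 1 = 1
XOR 1 with 2: 1 XOR 2 = 3
XOR 3 with 3: 3 XOR 3 = 0
XOR 0 with 4: 0 XOR 4 = 4
XOR 4 with 5: 4 XOR 5 = 1
XOR 1 with 6: 1 XOR 6 = 7
Nim-value = 7

7


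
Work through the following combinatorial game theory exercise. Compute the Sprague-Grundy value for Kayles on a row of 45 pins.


Kayles: a move removes 1 or 2 adjacent pins from a contiguous row.
Removing pins from a row of k leaves two independent rows (a, b) with a + b = k - 1 (one pin) or a + b = k - 2 (two pins); an end removal gives a = 0.
By Sprague-Grundy, G(k) = mex{ G(a) XOR G(b) } over all these splits. G(0) = 0.
G(1): splits (0,0):0^0=0 -> mex({0}) = 1
G(2): splits (0,1):0^1=1 (0,0):0^0=0 -> mex({0, 1}) = 2
G(3): splits (0,2):0^2=2 (1,1):1^1=0 (0,1):0^1=1 -> mex({0, 1, 2}) = 3
G(4): splits (0,3):0^3=3 (1,2):1^2=3 (0,2):0^2=2 (1,1):1^1=0 -> mex({0, 2, 3}) = 1
G(5): splits (0,4):0^1=1 (1,3):1^3=2 (2,2):2^2=0 (0,3):0^3=3 (1,2):1^2=3 -> mex({0, 1, 2, 3}) = 4
G(6) = mex({0, 1, 2, 4}) = 3
G(7) = mex({0, 1, 3, 4, 5}) = 2
G(8) = mex({0, 2, 3, 5, 6}) = 1
G(9) = mex({0, 1, 2, 3, 6, 7}) = 4
G(10) = mex({0, 1, 3, 4, 5, 7}) = 2
G(11) = mex({0, 1, 2, 3, 4, 5}) = 6
G(12) = mex({0, 1, 2, 3, 5, 6, 7}) = 4
G(13) = mex({0, 2, 3, 4, 6, 7}) = 1
G(14) = mex({0, 1, 4, 5, 6, 7}) = 2
G(15) = mex({0, 1, 2, 3, 4, 5, 6}) = 7
G(16) = mex({0, 2, 3, 5, 6, 7}) = 1
G(17) = mex({0, 1, 2, 3, 5, 6, 7}) = 4
G(18) = mex({0, 1, 2, 4, 5, 6}) = 3
G(19) = mex({0, 1, 3, 4, 5, 7}) = 2
G(20) = mex({0, 2, 3, 4, 5, 6, 7}) = 1
G(21) = mex({0, 1, 2, 3, 5, 6, 7}) = 4
G(22) = mex({0, 1, 2, 3, 4, 5, 7}) = 6
G(23) = mex({0, 1, 2, 3, 4, 5, 6}) = 7
G(24) = mex({0, 1, 2, 3, 5, 6, 7}) = 4
G(25) = mex({0, 2, 3, 4, 6, 7}) = 1
G(26) = mex({0, 1, 3, 4, 5, 6, 7}) = 2
G(27) = mex({0, 1, 2, 3, 4, 5, 6, 7}) = 8
G(28) = mex({0, 1, 2, 3, 4, 6, 7, 8}) = 5
G(29) = mex({0, 1, 2, 3, 5, 6, 7, 8, 9}) = 4
G(30) = mex({0, 1, 2, 3, 4, 5, 6, 9, 10}) = 7
G(31) = mex({0, 1, 3, 4, 5, 7, 10, 11}) = 2
G(32) = mex({0, 2, 3, 4, 5, 6, 7, 9, 11}) = 1
G(33) = mex({0, 1, 2, 3, 4, 5, 6, 7, 9, 12}) = 8
G(34) = mex({0, 1, 2, 3, 4, 5, 7, 8, 11, 12}) = 6
G(35) = mex({0, 1, 2, 3, 4, 5, 6, 8, 9, 10, 11}) = 7
G(36) = mex({0, 1, 2, 3, 5, 6, 7, 9, 10}) = 4
G(37) = mex({0, 2, 3, 4, 6, 7, 9, 10, 11, 12}) = 1
G(38) = mex({0, 1, 3, 4, 5, 6, 7, 9, 10, 11, 12}) = 2
G(39) = mex({0, 1, 2, 4, 5, 6, 7, 9, 10, 12, 14}) = 3
G(40) = mex({0, 2, 3, 4, 6, 7, 11, 12, 14}) = 1
G(41) = mex({0, 1, 2, 3, 5, 6, 7, 9, 10, 11, 12}) = 4
G(42) = mex({0, 1, 2, 3, 4, 5, 6, 9, 10}) = 7
G(43) = mex({0, 1, 3, 4, 5, 7, 9, 10, 12, 15}) = 2
G(44) = mex({0, 2, 3, 4, 5, 6, 7, 9, 10, 12, 15}) = 1
G(45) = mex({0, 1, 2, 3, 4, 5, 6, 7, 9, 10, 12, 14}) = 8
Therefore G(45) = 8.

8


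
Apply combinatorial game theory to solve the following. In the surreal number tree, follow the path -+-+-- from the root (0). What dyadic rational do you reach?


Sign expansion: -+-+--
Rule: track bounds (lo, hi), initially (-inf, +inf). On '+', the current value becomes lo and we move to the simplest number in (value, hi): value + 1 if hi = +inf, otherwise the midpoint (value + hi)/2. On '-', the current value becomes hi and we move to value - 1 if lo = -inf, otherwise the midpoint (lo + value)/2.
Start at 0.
Step 1: sign = -, move left. Bounds: (-inf, 0). Value = -1
Step 2: sign = +, move right. Bounds: (-1, 0). Value = -1/2
Step 3: sign = -, move left. Bounds: (-1, -1/2). Value = -3/4
Step 4: sign = +, move right. Bounds: (-3/4, -1/2). Value = -5/8
Step 5: sign = -, move left. Bounds: (-3/4, -5/8). Value = -11/16
Step 6: sign = -, move left. Bounds: (-3/4, -11/16). Value = -23/32
The surreal number with sign expansion -+-+-- is -23/32.

-23/32


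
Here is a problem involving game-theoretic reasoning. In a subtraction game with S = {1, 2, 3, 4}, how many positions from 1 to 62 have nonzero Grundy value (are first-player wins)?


Subtraction set S = {1, 2, 3, 4}, so G(n) = n mod 5.
G(n) = 0 when n is a multiple of 5.
Multiples of 5 in [1, 62]: 12
N-positions (nonzero Grundy) = 62 - 12 = 50

50


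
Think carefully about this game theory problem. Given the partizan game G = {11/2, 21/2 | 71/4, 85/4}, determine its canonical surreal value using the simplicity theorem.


Left options: {11/2, 21/2}, max = 21/2
Right options: {71/4, 85/4}, min = 71/4
All options are numbers and max(Left) < min(Right), so by the simplicity theorem the value is the simplest (earliest-born) number strictly between 21/2 and 71/4.
Integers 11 through 17 all lie strictly between 21/2 and 71/4.
Among integers, the simplest (lowest birthday = smallest |n|; 0 is born on day 0, +-n on day n) is 11.
No non-integer in the interval can be simpler: if x is a non-integer in the interval, then floor(x) or ceil(x) also lies in the interval (the interval contains an integer), and both are proper prefixes of x's sign expansion, i.e. born earlier. So the game value is 11.
Game value = 11

11


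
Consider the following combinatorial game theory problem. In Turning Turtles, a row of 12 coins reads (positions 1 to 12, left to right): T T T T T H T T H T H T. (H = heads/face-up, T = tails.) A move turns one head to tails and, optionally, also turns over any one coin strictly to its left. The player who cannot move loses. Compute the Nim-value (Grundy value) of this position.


Coins: T T T T T H T T H T H T
Key fact: a single head at position k behaves exactly like a Nim heap of size k (turning it to T and optionally flipping a coin at j < k corresponds to moving the heap from k to j, or to 0), and heads combine as a disjunctive sum (two heads at the same place would cancel, matching j XOR j = 0). So the Nim-value is the XOR of the 1-indexed positions of the heads.
Face-up positions (1-indexed): [6, 9, 11]
XOR 0 with 6: 0 XOR 6 = 6
XOR 6 with 9: 6 XOR 9 = 15
XOR 15 with 11: 15 XOR 11 = 4
Nim-value = 4

4


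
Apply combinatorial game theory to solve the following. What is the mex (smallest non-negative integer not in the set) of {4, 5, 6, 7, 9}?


Set = {4, 5, 6, 7, 9}
0 is NOT in the set. This is the mex.
mex = 0

0


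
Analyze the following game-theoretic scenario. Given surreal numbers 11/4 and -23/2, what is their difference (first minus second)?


x = 11/4, y = -23/2
Converting to common denominator: 4
x = 11/4, y = -46/4
x - y = 11/4 - -23/2 = 57/4

57/4


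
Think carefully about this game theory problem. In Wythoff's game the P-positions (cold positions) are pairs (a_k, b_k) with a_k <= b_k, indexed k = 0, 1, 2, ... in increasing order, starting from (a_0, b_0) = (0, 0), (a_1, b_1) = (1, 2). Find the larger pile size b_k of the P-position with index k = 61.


By Wythoff's theorem, a_k = floor(k * phi) and b_k = floor(k * phi^2) = a_k + k, where phi = (1 + sqrt(5))/2 is the golden ratio.
phi = (1 + sqrt(5))/2 = 1.618034
phi^2 = phi + 1 = 2.618034
k = 61
k * phi^2 = 61 * 2.618034 = 159.700073
b_61 = floor(k * phi^2) = 159 (check: a_61 + k = 98 + 61 = 159)

159


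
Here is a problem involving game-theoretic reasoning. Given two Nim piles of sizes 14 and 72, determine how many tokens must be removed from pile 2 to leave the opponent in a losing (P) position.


Piles: 14 and 72
Current XOR: 14 XOR 72 = 70 (non-zero, so this is an N-position).
To make the XOR zero, we need to find a move that balances the piles.
For pile 2 (size 72): target = 72 XOR 70 = 14
We reduce pile 2 from 72 to 14.
Tokens removed: 72 - 14 = 58
Verification: 14 XOR 14 = 0

58


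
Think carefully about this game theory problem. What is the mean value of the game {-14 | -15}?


Game = {-14 | -15}, a switch {a | b} with numbers a > b.
Its thermograph has left wall a - t and right wall b + t, which meet at t = (a - b)/2, where both equal (a + b)/2. So the mast (mean value) is at (a + b)/2.
Mean = (-14 + (-15))/2 = -29/2 = -29/2

-29/2


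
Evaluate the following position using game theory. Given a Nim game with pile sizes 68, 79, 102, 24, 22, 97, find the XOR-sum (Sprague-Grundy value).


We need the XOR (exclusive or) of all pile sizes.
After XOR-ing pile 1 (size 68): 0 XOR 68 = 68
After XOR-ing pile 2 (size 79): 68 XOR 79 = 11
After XOR-ing pile 3 (size 102): 11 XOR 102 = 109
After XOR-ing pile 4 (size 24): 109 XOR 24 = 117
After XOR-ing pile 5 (size 22): 117 XOR 22 = 99
After XOR-ing pile 6 (size 97): 99 XOR 97 = 2
The Nim-value of this position is 2.

2


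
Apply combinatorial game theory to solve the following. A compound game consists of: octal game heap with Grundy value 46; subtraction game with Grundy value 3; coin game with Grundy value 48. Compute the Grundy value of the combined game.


By the Sprague-Grundy theorem, the Grundy value of a sum of games is the XOR of individual Grundy values.
octal game heap: Grundy value = 46. Running XOR: 0 XOR 46 = 46
subtraction game: Grundy value = 3. Running XOR: 46 XOR 3 = 45
coin game: Grundy value = 48. Running XOR: 45 XOR 48 = 29
The combined Grundy value is 29.

29


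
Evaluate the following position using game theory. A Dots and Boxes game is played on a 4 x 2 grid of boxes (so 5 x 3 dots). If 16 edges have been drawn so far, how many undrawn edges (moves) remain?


Grid: 4 x 2 boxes, i.e. 5 rows and 3 columns of dots.
Horizontal edges: (rows + 1) * cols = 5 * 2 = 10
Vertical edges: rows * (cols + 1) = 4 * 3 = 12
Total edges: 10 + 12 = 22
Edges drawn: 16
Remaining: 22 - 16 = 6

6


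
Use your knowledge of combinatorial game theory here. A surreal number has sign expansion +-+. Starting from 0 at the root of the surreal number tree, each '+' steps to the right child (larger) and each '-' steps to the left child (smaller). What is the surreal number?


Sign expansion: +-+
Rule: track bounds (lo, hi), initially (-inf, +inf). On '+', the current value becomes lo and we move to the simplest number in (value, hi): value + 1 if hi = +inf, otherwise the midpoint (value + hi)/2. On '-', the current value becomes hi and we move to value - 1 if lo = -inf, otherwise the midpoint (lo + value)/2.
Start at 0.
Step 1: sign = +, move right. Bounds: (0, +inf). Value = 1
Step 2: sign = -, move left. Bounds: (0, 1). Value = 1/2
Step 3: sign = +, move right. Bounds: (1/2, 1). Value = 3/4
The surreal number with sign expansion +-+ is 3/4.

3/4
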